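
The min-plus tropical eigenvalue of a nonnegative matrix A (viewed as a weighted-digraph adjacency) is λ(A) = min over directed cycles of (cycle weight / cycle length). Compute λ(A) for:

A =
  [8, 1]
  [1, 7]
λ(A) = 1

Enumerate directed cycles and compute their means (weight / length). Sample:
  cycle 0 → 0: weight = 8, length = 1, mean = 8/1 ≈ 8.000
  cycle 1 → 1: weight = 7, length = 1, mean = 7/1 ≈ 7.000
  cycle 0 → 1 → 0: weight = 2, length = 2, mean = 2/2 ≈ 1.000
  cycle 1 → 0 → 1: weight = 2, length = 2, mean = 2/2 ≈ 1.000
Minimum mean = 1.000, attained e.g. along the cycle 0 → 1 → 0 with weight 2 and length 2. So λ(A) = 2/2 = 1.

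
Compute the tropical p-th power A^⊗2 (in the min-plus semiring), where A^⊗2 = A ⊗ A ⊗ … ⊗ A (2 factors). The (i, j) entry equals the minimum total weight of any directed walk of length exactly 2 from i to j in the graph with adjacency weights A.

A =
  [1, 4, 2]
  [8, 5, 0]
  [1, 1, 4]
A^⊗2 =
  [2, 3, 3]
  [1, 1, 4]
  [2, 5, 1]

Each entry (A^⊗2)_ij equals the minimum over all length-2 walks i = v_0 → v_1 → … → v_2 = j of Σ_t A[v_t][v_{t+1}]. For example, for (i, j) = (0, 2) we minimise over 3 possible intermediate vertex sequences; the minimum is 3, attained along the walk 0 → 0 → 2.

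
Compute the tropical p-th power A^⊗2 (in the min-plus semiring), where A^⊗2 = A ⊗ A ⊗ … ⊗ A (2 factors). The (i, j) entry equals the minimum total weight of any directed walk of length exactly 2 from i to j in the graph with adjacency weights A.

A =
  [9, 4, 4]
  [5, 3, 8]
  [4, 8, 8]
A^⊗2 =
  [8, 7, 12]
  [8, 6, 9]
  [12, 8, 8]

Each entry (A^⊗2)_ij equals the minimum over all length-2 walks i = v_0 → v_1 → … → v_2 = j of Σ_t A[v_t][v_{t+1}]. For example, for (i, j) = (0, 2) we minimise over 3 possible intermediate vertex sequences; the minimum is 12, attained along the walk 0 → 1 → 2.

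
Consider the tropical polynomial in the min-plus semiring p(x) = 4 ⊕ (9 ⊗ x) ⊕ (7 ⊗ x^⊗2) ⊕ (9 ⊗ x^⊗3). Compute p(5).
p(5) = 4

A tropical monomial a ⊗ x^⊗i evaluates to a + i · x. Evaluating each term at x = 5:
  Term 0 contributes 4 + 0 · 5 = 4
  Term 1 contributes 9 + 1 · 5 = 14
  Term 2 contributes 7 + 2 · 5 = 17
  Term 3 contributes 9 + 3 · 5 = 24
p(5) = ⊕ of these = min[4, 14, 17, 24] = 4.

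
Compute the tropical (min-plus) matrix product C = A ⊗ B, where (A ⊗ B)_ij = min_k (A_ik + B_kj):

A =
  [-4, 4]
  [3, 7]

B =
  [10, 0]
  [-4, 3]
A ⊗ B =
  [0, -4]
  [3, 3]

Apply the min-plus product entry-by-entry:
  C[0][0] = min over k of (A[0][0] + B[0][0] = -4 + 10 = 6, A[0][1] + B[1][0] = 4 + -4 = 0) = 0 (attained at k = 1)
  C[0][1] = min over k of (A[0][0] + B[0][1] = -4 + 0 = -4, A[0][1] + B[1][1] = 4 + 3 = 7) = -4 (attained at k = 0)
  C[1][0] = min over k of (A[1][0] + B[0][0] = 3 + 10 = 13, A[1][1] + B[1][0] = 7 + -4 = 3) = 3 (attained at k = 1)
  C[1][1] = min over k of (A[1][0] + B[0][1] = 3 + 0 = 3, A[1][1] + B[1][1] = 7 + 3 = 10) = 3 (attained at k = 0)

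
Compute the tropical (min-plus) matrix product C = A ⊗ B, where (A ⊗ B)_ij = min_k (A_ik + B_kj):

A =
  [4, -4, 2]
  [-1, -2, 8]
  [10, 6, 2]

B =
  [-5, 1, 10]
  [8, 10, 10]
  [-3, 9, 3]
A ⊗ B =
  [-1, 5, 5]
  [-6, 0, 8]
  [-1, 11, 5]

Apply the min-plus product entry-by-entry:
  C[0][0] = min over k of (A[0][0] + B[0][0] = 4 + -5 = -1, A[0][1] + B[1][0] = -4 + 8 = 4, A[0][2] + B[2][0] = 2 + -3 = -1) = -1 (attained at k = 0)
  C[0][1] = min over k of (A[0][0] + B[0][1] = 4 + 1 = 5, A[0][1] + B[1][1] = -4 + 10 = 6, A[0][2] + B[2][1] = 2 + 9 = 11) = 5 (attained at k = 0)
  C[0][2] = min over k of (A[0][0] + B[0][2] = 4 + 10 = 14, A[0][1] + B[1][2] = -4 + 10 = 6, A[0][2] + B[2][2] = 2 + 3 = 5) = 5 (attained at k = 2)
  C[1][0] = min over k of (A[1][0] + B[0][0] = -1 + -5 = -6, A[1][1] + B[1][0] = -2 + 8 = 6, A[1][2] + B[2][0] = 8 + -3 = 5) = -6 (attained at k = 0)
  C[1][1] = min over k of (A[1][0] + B[0][1] = -1 + 1 = 0, A[1][1] + B[1][1] = -2 + 10 = 8, A[1][2] + B[2][1] = 8 + 9 = 17) = 0 (attained at k = 0)
  C[1][2] = min over k of (A[1][0] + B[0][2] = -1 + 10 = 9, A[1][1] + B[1][2] = -2 + 10 = 8, A[1][2] + B[2][2] = 8 + 3 = 11) = 8 (attained at k = 1)
  C[2][0] = min over k of (A[2][0] + B[0][0] = 10 + -5 = 5, A[2][1] + B[1][0] = 6 + 8 = 14, A[2][2] + B[2][0] = 2 + -3 = -1) = -1 (attained at k = 2)
  C[2][1] = min over k of (A[2][0] + B[0][1] = 10 + 1 = 11, A[2][1] + B[1][1] = 6 + 10 = 16, A[2][2] + B[2][1] = 2 + 9 = 11) = 11 (attained at k = 0)
  C[2][2] = min over k of (A[2][0] + B[0][2] = 10 + 10 = 20, A[2][1] + B[1][2] = 6 + 10 = 16, A[2][2] + B[2][2] = 2 + 3 = 5) = 5 (attained at k = 2)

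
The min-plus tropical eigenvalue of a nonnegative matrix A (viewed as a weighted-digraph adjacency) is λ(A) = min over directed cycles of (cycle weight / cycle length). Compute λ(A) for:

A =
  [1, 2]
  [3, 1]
λ(A) = 1

Enumerate directed cycles and compute their means (weight / length). Sample:
  cycle 0 → 0: weight = 1, length = 1, mean = 1/1 ≈ 1.000
  cycle 1 → 1: weight = 1, length = 1, mean = 1/1 ≈ 1.000
  cycle 0 → 1 → 0: weight = 5, length = 2, mean = 5/2 ≈ 2.500
  cycle 1 → 0 → 1: weight = 5, length = 2, mean = 5/2 ≈ 2.500
Minimum mean = 1.000, attained e.g. along the cycle 0 → 0 with weight 1 and length 1. So λ(A) = 1/1 = 1.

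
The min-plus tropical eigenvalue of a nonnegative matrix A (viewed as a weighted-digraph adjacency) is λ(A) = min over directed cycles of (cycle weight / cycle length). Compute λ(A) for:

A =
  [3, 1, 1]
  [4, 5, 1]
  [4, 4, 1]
λ(A) = 1

Enumerate directed cycles and compute their means (weight / length). Sample:
  cycle 0 → 0: weight = 3, length = 1, mean = 3/1 ≈ 3.000
  cycle 1 → 1: weight = 5, length = 1, mean = 5/1 ≈ 5.000
  cycle 2 → 2: weight = 1, length = 1, mean = 1/1 ≈ 1.000
  cycle 0 → 1 → 0: weight = 5, length = 2, mean = 5/2 ≈ 2.500
  cycle 0 → 2 → 0: weight = 5, length = 2, mean = 5/2 ≈ 2.500
  cycle 1 → 0 → 1: weight = 5, length = 2, mean = 5/2 ≈ 2.500
Minimum mean = 1.000, attained e.g. along the cycle 2 → 2 with weight 1 and length 1. So λ(A) = 1/1 = 1.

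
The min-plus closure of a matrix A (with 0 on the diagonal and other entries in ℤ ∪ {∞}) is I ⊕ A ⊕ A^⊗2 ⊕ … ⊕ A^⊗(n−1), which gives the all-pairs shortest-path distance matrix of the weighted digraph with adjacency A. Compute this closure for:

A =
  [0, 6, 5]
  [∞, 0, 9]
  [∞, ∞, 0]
Closure =
  [0, 6, 5]
  [∞, 0, 9]
  [∞, ∞, 0]

This is the Floyd-Warshall all-pairs shortest-path computation. For each intermediate vertex k = 0, 1, …, 2, update dist[i][j] ← min(dist[i][j], dist[i][k] + dist[k][j]). The final matrix gives, for each (i, j), the minimum total weight of any directed path from i to j (possibly empty when i = j).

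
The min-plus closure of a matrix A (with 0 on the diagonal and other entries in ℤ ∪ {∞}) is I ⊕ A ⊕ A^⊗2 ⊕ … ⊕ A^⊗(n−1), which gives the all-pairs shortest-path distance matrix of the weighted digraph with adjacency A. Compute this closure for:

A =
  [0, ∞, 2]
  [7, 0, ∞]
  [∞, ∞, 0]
Closure =
  [0, ∞, 2]
  [7, 0, 9]
  [∞, ∞, 0]

This is the Floyd-Warshall all-pairs shortest-path computation. For each intermediate vertex k = 0, 1, …, 2, update dist[i][j] ← min(dist[i][j], dist[i][k] + dist[k][j]). The final matrix gives, for each (i, j), the minimum total weight of any directed path from i to j (possibly empty when i = j).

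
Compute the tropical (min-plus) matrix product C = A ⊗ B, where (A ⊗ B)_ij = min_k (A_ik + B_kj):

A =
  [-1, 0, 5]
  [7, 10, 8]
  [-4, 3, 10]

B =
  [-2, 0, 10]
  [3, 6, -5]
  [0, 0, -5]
A ⊗ B =
  [-3, -1, -5]
  [5, 7, 3]
  [-6, -4, -2]

Apply the min-plus product entry-by-entry:
  C[0][0] = min over k of (A[0][0] + B[0][0] = -1 + -2 = -3, A[0][1] + B[1][0] = 0 + 3 = 3, A[0][2] + B[2][0] = 5 + 0 = 5) = -3 (attained at k = 0)
  C[0][1] = min over k of (A[0][0] + B[0][1] = -1 + 0 = -1, A[0][1] + B[1][1] = 0 + 6 = 6, A[0][2] + B[2][1] = 5 + 0 = 5) = -1 (attained at k = 0)
  C[0][2] = min over k of (A[0][0] + B[0][2] = -1 + 10 = 9, A[0][1] + B[1][2] = 0 + -5 = -5, A[0][2] + B[2][2] = 5 + -5 = 0) = -5 (attained at k = 1)
  C[1][0] = min over k of (A[1][0] + B[0][0] = 7 + -2 = 5, A[1][1] + B[1][0] = 10 + 3 = 13, A[1][2] + B[2][0] = 8 + 0 = 8) = 5 (attained at k = 0)
  C[1][1] = min over k of (A[1][0] + B[0][1] = 7 + 0 = 7, A[1][1] + B[1][1] = 10 + 6 = 16, A[1][2] + B[2][1] = 8 + 0 = 8) = 7 (attained at k = 0)
  C[1][2] = min over k of (A[1][0] + B[0][2] = 7 + 10 = 17, A[1][1] + B[1][2] = 10 + -5 = 5, A[1][2] + B[2][2] = 8 + -5 = 3) = 3 (attained at k = 2)
  C[2][0] = min over k of (A[2][0] + B[0][0] = -4 + -2 = -6, A[2][1] + B[1][0] = 3 + 3 = 6, A[2][2] + B[2][0] = 10 + 0 = 10) = -6 (attained at k = 0)
  C[2][1] = min over k of (A[2][0] + B[0][1] = -4 + 0 = -4, A[2][1] + B[1][1] = 3 + 6 = 9, A[2][2] + B[2][1] = 10 + 0 = 10) = -4 (attained at k = 0)
  C[2][2] = min over k of (A[2][0] + B[0][2] = -4 + 10 = 6, A[2][1] + B[1][2] = 3 + -5 = -2, A[2][2] + B[2][2] = 10 + -5 = 5) = -2 (attained at k = 1)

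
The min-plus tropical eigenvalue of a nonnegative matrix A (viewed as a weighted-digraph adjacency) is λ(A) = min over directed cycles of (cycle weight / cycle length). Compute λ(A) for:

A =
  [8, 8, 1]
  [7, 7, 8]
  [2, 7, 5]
λ(A) = 3/2

Enumerate directed cycles and compute their means (weight / length). Sample:
  cycle 0 → 0: weight = 8, length = 1, mean = 8/1 ≈ 8.000
  cycle 1 → 1: weight = 7, length = 1, mean = 7/1 ≈ 7.000
  cycle 2 → 2: weight = 5, length = 1, mean = 5/1 ≈ 5.000
  cycle 0 → 1 → 0: weight = 15, length = 2, mean = 15/2 ≈ 7.500
  cycle 0 → 2 → 0: weight = 3, length = 2, mean = 3/2 ≈ 1.500
  cycle 1 → 0 → 1: weight = 15, length = 2, mean = 15/2 ≈ 7.500
Minimum mean = 1.500, attained e.g. along the cycle 0 → 2 → 0 with weight 3 and length 2. So λ(A) = 3/2 = 3/2.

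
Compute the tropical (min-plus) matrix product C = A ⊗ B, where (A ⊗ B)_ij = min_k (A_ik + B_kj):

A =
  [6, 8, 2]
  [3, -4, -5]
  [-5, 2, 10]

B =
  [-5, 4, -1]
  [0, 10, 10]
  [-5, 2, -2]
A ⊗ B =
  [-3, 4, 0]
  [-10, -3, -7]
  [-10, -1, -6]

Apply the min-plus product entry-by-entry:
  C[0][0] = min over k of (A[0][0] + B[0][0] = 6 + -5 = 1, A[0][1] + B[1][0] = 8 + 0 = 8, A[0][2] + B[2][0] = 2 + -5 = -3) = -3 (attained at k = 2)
  C[0][1] = min over k of (A[0][0] + B[0][1] = 6 + 4 = 10, A[0][1] + B[1][1] = 8 + 10 = 18, A[0][2] + B[2][1] = 2 + 2 = 4) = 4 (attained at k = 2)
  C[0][2] = min over k of (A[0][0] + B[0][2] = 6 + -1 = 5, A[0][1] + B[1][2] = 8 + 10 = 18, A[0][2] + B[2][2] = 2 + -2 = 0) = 0 (attained at k = 2)
  C[1][0] = min over k of (A[1][0] + B[0][0] = 3 + -5 = -2, A[1][1] + B[1][0] = -4 + 0 = -4, A[1][2] + B[2][0] = -5 + -5 = -10) = -10 (attained at k = 2)
  C[1][1] = min over k of (A[1][0] + B[0][1] = 3 + 4 = 7, A[1][1] + B[1][1] = -4 + 10 = 6, A[1][2] + B[2][1] = -5 + 2 = -3) = -3 (attained at k = 2)
  C[1][2] = min over k of (A[1][0] + B[0][2] = 3 + -1 = 2, A[1][1] + B[1][2] = -4 + 10 = 6, A[1][2] + B[2][2] = -5 + -2 = -7) = -7 (attained at k = 2)
  C[2][0] = min over k of (A[2][0] + B[0][0] = -5 + -5 = -10, A[2][1] + B[1][0] = 2 + 0 = 2, A[2][2] + B[2][0] = 10 + -5 = 5) = -10 (attained at k = 0)
  C[2][1] = min over k of (A[2][0] + B[0][1] = -5 + 4 = -1, A[2][1] + B[1][1] = 2 + 10 = 12, A[2][2] + B[2][1] = 10 + 2 = 12) = -1 (attained at k = 0)
  C[2][2] = min over k of (A[2][0] + B[0][2] = -5 + -1 = -6, A[2][1] + B[1][2] = 2 + 10 = 12, A[2][2] + B[2][2] = 10 + -2 = 8) = -6 (attained at k = 0)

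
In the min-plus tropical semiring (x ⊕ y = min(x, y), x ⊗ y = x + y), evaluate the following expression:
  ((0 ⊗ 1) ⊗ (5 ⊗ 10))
((0 ⊗ 1) ⊗ (5 ⊗ 10)) = 16

Expand innermost to outermost. Recall ⊕ takes the minimum of its arguments and ⊗ takes their sum. Working out the expression ((0 ⊗ 1) ⊗ (5 ⊗ 10)) gives 16.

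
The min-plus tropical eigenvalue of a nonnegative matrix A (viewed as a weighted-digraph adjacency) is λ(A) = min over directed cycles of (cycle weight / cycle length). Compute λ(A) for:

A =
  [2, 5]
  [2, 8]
λ(A) = 2

Enumerate directed cycles and compute their means (weight / length). Sample:
  cycle 0 → 0: weight = 2, length = 1, mean = 2/1 ≈ 2.000
  cycle 1 → 1: weight = 8, length = 1, mean = 8/1 ≈ 8.000
  cycle 0 → 1 → 0: weight = 7, length = 2, mean = 7/2 ≈ 3.500
  cycle 1 → 0 → 1: weight = 7, length = 2, mean = 7/2 ≈ 3.500
Minimum mean = 2.000, attained e.g. along the cycle 0 → 0 with weight 2 and length 1. So λ(A) = 2/1 = 2.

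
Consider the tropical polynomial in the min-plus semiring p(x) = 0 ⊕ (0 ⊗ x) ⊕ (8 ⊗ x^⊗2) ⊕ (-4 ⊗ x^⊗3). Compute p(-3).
p(-3) = -13

A tropical monomial a ⊗ x^⊗i evaluates to a + i · x. Evaluating each term at x = -3:
  Term 0 contributes 0 + 0 · -3 = 0
  Term 1 contributes 0 + 1 · -3 = -3
  Term 2 contributes 8 + 2 · -3 = 2
  Term 3 contributes -4 + 3 · -3 = -13
p(-3) = ⊕ of these = min[0, -3, 2, -13] = -13.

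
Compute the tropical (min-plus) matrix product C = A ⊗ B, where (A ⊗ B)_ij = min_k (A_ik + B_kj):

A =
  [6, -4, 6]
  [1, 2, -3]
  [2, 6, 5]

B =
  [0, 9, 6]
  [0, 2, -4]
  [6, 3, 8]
A ⊗ B =
  [-4, -2, -8]
  [1, 0, -2]
  [2, 8, 2]

Apply the min-plus product entry-by-entry:
  C[0][0] = min over k of (A[0][0] + B[0][0] = 6 + 0 = 6, A[0][1] + B[1][0] = -4 + 0 = -4, A[0][2] + B[2][0] = 6 + 6 = 12) = -4 (attained at k = 1)
  C[0][1] = min over k of (A[0][0] + B[0][1] = 6 + 9 = 15, A[0][1] + B[1][1] = -4 + 2 = -2, A[0][2] + B[2][1] = 6 + 3 = 9) = -2 (attained at k = 1)
  C[0][2] = min over k of (A[0][0] + B[0][2] = 6 + 6 = 12, A[0][1] + B[1][2] = -4 + -4 = -8, A[0][2] + B[2][2] = 6 + 8 = 14) = -8 (attained at k = 1)
  C[1][0] = min over k of (A[1][0] + B[0][0] = 1 + 0 = 1, A[1][1] + B[1][0] = 2 + 0 = 2, A[1][2] + B[2][0] = -3 + 6 = 3) = 1 (attained at k = 0)
  C[1][1] = min over k of (A[1][0] + B[0][1] = 1 + 9 = 10, A[1][1] + B[1][1] = 2 + 2 = 4, A[1][2] + B[2][1] = -3 + 3 = 0) = 0 (attained at k = 2)
  C[1][2] = min over k of (A[1][0] + B[0][2] = 1 + 6 = 7, A[1][1] + B[1][2] = 2 + -4 = -2, A[1][2] + B[2][2] = -3 + 8 = 5) = -2 (attained at k = 1)
  C[2][0] = min over k of (A[2][0] + B[0][0] = 2 + 0 = 2, A[2][1] + B[1][0] = 6 + 0 = 6, A[2][2] + B[2][0] = 5 + 6 = 11) = 2 (attained at k = 0)
  C[2][1] = min over k of (A[2][0] + B[0][1] = 2 + 9 = 11, A[2][1] + B[1][1] = 6 + 2 = 8, A[2][2] + B[2][1] = 5 + 3 = 8) = 8 (attained at k = 1)
  C[2][2] = min over k of (A[2][0] + B[0][2] = 2 + 6 = 8, A[2][1] + B[1][2] = 6 + -4 = 2, A[2][2] + B[2][2] = 5 + 8 = 13) = 2 (attained at k = 1)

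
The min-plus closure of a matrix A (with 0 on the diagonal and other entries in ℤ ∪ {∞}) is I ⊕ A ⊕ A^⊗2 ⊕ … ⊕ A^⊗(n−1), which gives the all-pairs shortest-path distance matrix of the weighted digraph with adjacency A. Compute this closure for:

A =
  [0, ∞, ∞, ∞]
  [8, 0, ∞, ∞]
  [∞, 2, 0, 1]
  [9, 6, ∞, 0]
Closure =
  [0, ∞, ∞, ∞]
  [8, 0, ∞, ∞]
  [10, 2, 0, 1]
  [9, 6, ∞, 0]

This is the Floyd-Warshall all-pairs shortest-path computation. For each intermediate vertex k = 0, 1, …, 3, update dist[i][j] ← min(dist[i][j], dist[i][k] + dist[k][j]). The final matrix gives, for each (i, j), the minimum total weight of any directed path from i to j (possibly empty when i = j).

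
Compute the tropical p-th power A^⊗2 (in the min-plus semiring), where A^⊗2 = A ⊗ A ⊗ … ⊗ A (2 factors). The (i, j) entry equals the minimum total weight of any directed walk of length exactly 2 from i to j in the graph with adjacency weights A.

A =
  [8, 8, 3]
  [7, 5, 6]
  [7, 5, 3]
A^⊗2 =
  [10, 8, 6]
  [12, 10, 9]
  [10, 8, 6]

Each entry (A^⊗2)_ij equals the minimum over all length-2 walks i = v_0 → v_1 → … → v_2 = j of Σ_t A[v_t][v_{t+1}]. For example, for (i, j) = (0, 2) we minimise over 3 possible intermediate vertex sequences; the minimum is 6, attained along the walk 0 → 2 → 2.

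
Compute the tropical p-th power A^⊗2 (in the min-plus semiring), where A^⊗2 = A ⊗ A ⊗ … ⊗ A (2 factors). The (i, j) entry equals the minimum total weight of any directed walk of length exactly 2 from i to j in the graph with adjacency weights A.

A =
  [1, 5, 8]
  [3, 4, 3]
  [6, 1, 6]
A^⊗2 =
  [2, 6, 8]
  [4, 4, 7]
  [4, 5, 4]

Each entry (A^⊗2)_ij equals the minimum over all length-2 walks i = v_0 → v_1 → … → v_2 = j of Σ_t A[v_t][v_{t+1}]. For example, for (i, j) = (0, 2) we minimise over 3 possible intermediate vertex sequences; the minimum is 8, attained along the walk 0 → 1 → 2.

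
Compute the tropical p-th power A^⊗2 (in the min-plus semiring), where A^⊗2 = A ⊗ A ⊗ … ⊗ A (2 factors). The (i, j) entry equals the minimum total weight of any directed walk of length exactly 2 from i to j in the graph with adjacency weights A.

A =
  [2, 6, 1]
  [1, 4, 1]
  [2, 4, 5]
A^⊗2 =
  [3, 5, 3]
  [3, 5, 2]
  [4, 8, 3]

Each entry (A^⊗2)_ij equals the minimum over all length-2 walks i = v_0 → v_1 → … → v_2 = j of Σ_t A[v_t][v_{t+1}]. For example, for (i, j) = (0, 2) we minimise over 3 possible intermediate vertex sequences; the minimum is 3, attained along the walk 0 → 0 → 2.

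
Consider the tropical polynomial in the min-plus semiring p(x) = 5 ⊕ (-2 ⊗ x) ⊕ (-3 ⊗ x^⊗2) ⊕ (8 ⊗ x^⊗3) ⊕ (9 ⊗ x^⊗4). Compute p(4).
p(4) = 2

A tropical monomial a ⊗ x^⊗i evaluates to a + i · x. Evaluating each term at x = 4:
  Term 0 contributes 5 + 0 · 4 = 5
  Term 1 contributes -2 + 1 · 4 = 2
  Term 2 contributes -3 + 2 · 4 = 5
  Term 3 contributes 8 + 3 · 4 = 20
  Term 4 contributes 9 + 4 · 4 = 25
p(4) = ⊕ of these = min[5, 2, 5, 20, 25] = 2.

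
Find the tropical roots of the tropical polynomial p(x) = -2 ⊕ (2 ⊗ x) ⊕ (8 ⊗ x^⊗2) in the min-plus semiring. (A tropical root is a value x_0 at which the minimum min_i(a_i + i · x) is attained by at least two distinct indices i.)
Roots: {-6, -4}

Each tropical root is a break point of the lower envelope of the lines y = a_i + i · x (there are 3 lines, with slopes 0, 1, ..., 2). Only the lines that attain the minimum somewhere contribute to roots; other lines are dominated. Here the surviving (envelope) indices are i = 2, i = 1, i = 0.
Intersections between consecutive envelope lines give the roots: for adjacent envelope indices i < j the intersection is x = (a_i − a_j) / (j − i). Reading off the sorted break points: {-6, -4}.
Verification: at each break x_0, at least two indices attain the minimum of min_i(a_i + i · x_0).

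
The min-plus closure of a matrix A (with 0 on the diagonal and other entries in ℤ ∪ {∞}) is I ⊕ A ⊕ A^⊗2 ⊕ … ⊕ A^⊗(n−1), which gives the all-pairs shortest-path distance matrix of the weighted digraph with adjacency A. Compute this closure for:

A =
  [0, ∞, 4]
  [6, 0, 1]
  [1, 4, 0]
Closure =
  [0, 8, 4]
  [2, 0, 1]
  [1, 4, 0]

This is the Floyd-Warshall all-pairs shortest-path computation. For each intermediate vertex k = 0, 1, …, 2, update dist[i][j] ← min(dist[i][j], dist[i][k] + dist[k][j]). The final matrix gives, for each (i, j), the minimum total weight of any directed path from i to j (possibly empty when i = j).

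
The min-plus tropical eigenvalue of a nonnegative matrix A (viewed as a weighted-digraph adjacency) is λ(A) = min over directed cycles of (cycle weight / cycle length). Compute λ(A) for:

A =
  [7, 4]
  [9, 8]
λ(A) = 13/2

Enumerate directed cycles and compute their means (weight / length). Sample:
  cycle 0 → 0: weight = 7, length = 1, mean = 7/1 ≈ 7.000
  cycle 1 → 1: weight = 8, length = 1, mean = 8/1 ≈ 8.000
  cycle 0 → 1 → 0: weight = 13, length = 2, mean = 13/2 ≈ 6.500
  cycle 1 → 0 → 1: weight = 13, length = 2, mean = 13/2 ≈ 6.500
Minimum mean = 6.500, attained e.g. along the cycle 0 → 1 → 0 with weight 13 and length 2. So λ(A) = 13/2 = 13/2.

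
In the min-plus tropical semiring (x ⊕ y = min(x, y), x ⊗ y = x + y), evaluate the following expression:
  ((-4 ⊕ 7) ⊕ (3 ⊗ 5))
((-4 ⊕ 7) ⊕ (3 ⊗ 5)) = -4

Expand innermost to outermost. Recall ⊕ takes the minimum of its arguments and ⊗ takes their sum. Working out the expression ((-4 ⊕ 7) ⊕ (3 ⊗ 5)) gives -4.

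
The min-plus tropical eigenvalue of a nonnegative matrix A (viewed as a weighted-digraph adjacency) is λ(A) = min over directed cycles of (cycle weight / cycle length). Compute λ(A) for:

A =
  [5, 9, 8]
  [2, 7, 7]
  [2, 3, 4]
λ(A) = 4

Enumerate directed cycles and compute their means (weight / length). Sample:
  cycle 0 → 0: weight = 5, length = 1, mean = 5/1 ≈ 5.000
  cycle 1 → 1: weight = 7, length = 1, mean = 7/1 ≈ 7.000
  cycle 2 → 2: weight = 4, length = 1, mean = 4/1 ≈ 4.000
  cycle 0 → 1 → 0: weight = 11, length = 2, mean = 11/2 ≈ 5.500
  cycle 0 → 2 → 0: weight = 10, length = 2, mean = 10/2 ≈ 5.000
  cycle 1 → 0 → 1: weight = 11, length = 2, mean = 11/2 ≈ 5.500
Minimum mean = 4.000, attained e.g. along the cycle 2 → 2 with weight 4 and length 1. So λ(A) = 4/1 = 4.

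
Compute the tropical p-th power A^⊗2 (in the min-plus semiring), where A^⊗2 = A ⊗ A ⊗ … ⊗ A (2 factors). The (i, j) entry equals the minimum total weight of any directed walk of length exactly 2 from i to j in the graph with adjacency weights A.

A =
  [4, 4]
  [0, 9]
A^⊗2 =
  [4, 8]
  [4, 4]

Each entry (A^⊗2)_ij equals the minimum over all length-2 walks i = v_0 → v_1 → … → v_2 = j of Σ_t A[v_t][v_{t+1}]. For example, for (i, j) = (0, 1) we minimise over 2 possible intermediate vertex sequences; the minimum is 8, attained along the walk 0 → 0 → 1.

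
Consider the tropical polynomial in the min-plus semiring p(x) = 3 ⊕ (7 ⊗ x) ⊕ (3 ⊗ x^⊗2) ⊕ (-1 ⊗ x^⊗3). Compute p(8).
p(8) = 3

A tropical monomial a ⊗ x^⊗i evaluates to a + i · x. Evaluating each term at x = 8:
  Term 0 contributes 3 + 0 · 8 = 3
  Term 1 contributes 7 + 1 · 8 = 15
  Term 2 contributes 3 + 2 · 8 = 19
  Term 3 contributes -1 + 3 · 8 = 23
p(8) = ⊕ of these = min[3, 15, 19, 23] = 3.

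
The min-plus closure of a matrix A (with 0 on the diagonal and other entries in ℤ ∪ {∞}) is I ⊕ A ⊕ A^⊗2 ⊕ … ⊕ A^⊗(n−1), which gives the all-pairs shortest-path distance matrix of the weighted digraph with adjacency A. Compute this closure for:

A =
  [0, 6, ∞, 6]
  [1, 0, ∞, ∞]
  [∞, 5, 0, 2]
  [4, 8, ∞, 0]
Closure =
  [0, 6, ∞, 6]
  [1, 0, ∞, 7]
  [6, 5, 0, 2]
  [4, 8, ∞, 0]

This is the Floyd-Warshall all-pairs shortest-path computation. For each intermediate vertex k = 0, 1, …, 3, update dist[i][j] ← min(dist[i][j], dist[i][k] + dist[k][j]). The final matrix gives, for each (i, j), the minimum total weight of any directed path from i to j (possibly empty when i = j).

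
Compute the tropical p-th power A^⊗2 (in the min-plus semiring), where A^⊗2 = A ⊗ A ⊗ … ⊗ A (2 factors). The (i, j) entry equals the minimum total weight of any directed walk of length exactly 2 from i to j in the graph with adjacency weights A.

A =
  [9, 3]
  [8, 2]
A^⊗2 =
  [11, 5]
  [10, 4]

Each entry (A^⊗2)_ij equals the minimum over all length-2 walks i = v_0 → v_1 → … → v_2 = j of Σ_t A[v_t][v_{t+1}]. For example, for (i, j) = (0, 1) we minimise over 2 possible intermediate vertex sequences; the minimum is 5, attained along the walk 0 → 1 → 1.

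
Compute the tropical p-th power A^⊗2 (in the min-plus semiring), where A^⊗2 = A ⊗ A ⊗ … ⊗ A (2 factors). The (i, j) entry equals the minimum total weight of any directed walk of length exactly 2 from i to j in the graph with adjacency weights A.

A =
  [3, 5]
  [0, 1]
A^⊗2 =
  [5, 6]
  [1, 2]

Each entry (A^⊗2)_ij equals the minimum over all length-2 walks i = v_0 → v_1 → … → v_2 = j of Σ_t A[v_t][v_{t+1}]. For example, for (i, j) = (0, 1) we minimise over 2 possible intermediate vertex sequences; the minimum is 6, attained along the walk 0 → 1 → 1.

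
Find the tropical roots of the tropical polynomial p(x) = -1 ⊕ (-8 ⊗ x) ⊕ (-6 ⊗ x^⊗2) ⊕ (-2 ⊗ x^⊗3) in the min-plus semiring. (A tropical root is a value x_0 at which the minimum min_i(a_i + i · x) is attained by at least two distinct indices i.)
Roots: {-4, -2, 7}

Each tropical root is a break point of the lower envelope of the lines y = a_i + i · x (there are 4 lines, with slopes 0, 1, ..., 3). Only the lines that attain the minimum somewhere contribute to roots; other lines are dominated. Here the surviving (envelope) indices are i = 3, i = 2, i = 1, i = 0.
Intersections between consecutive envelope lines give the roots: for adjacent envelope indices i < j the intersection is x = (a_i − a_j) / (j − i). Reading off the sorted break points: {-4, -2, 7}.
Verification: at each break x_0, at least two indices attain the minimum of min_i(a_i + i · x_0).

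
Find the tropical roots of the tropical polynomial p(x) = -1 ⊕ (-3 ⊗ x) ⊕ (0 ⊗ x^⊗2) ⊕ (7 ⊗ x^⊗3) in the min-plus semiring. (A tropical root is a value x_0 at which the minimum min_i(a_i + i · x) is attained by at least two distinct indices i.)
Roots: {-7, -3, 2}

Each tropical root is a break point of the lower envelope of the lines y = a_i + i · x (there are 4 lines, with slopes 0, 1, ..., 3). Only the lines that attain the minimum somewhere contribute to roots; other lines are dominated. Here the surviving (envelope) indices are i = 3, i = 2, i = 1, i = 0.
Intersections between consecutive envelope lines give the roots: for adjacent envelope indices i < j the intersection is x = (a_i − a_j) / (j − i). Reading off the sorted break points: {-7, -3, 2}.
Verification: at each break x_0, at least two indices attain the minimum of min_i(a_i + i · x_0).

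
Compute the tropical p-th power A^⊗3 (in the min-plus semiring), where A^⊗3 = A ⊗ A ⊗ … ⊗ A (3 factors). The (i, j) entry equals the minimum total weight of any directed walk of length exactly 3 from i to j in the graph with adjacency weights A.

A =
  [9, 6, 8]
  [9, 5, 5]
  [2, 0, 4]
A^⊗3 =
  [13, 11, 13]
  [11, 9, 10]
  [7, 5, 9]

Each entry (A^⊗3)_ij equals the minimum over all length-3 walks i = v_0 → v_1 → … → v_3 = j of Σ_t A[v_t][v_{t+1}]. For example, for (i, j) = (0, 2) we minimise over 9 possible intermediate vertex sequences; the minimum is 13, attained along the walk 0 → 2 → 1 → 2.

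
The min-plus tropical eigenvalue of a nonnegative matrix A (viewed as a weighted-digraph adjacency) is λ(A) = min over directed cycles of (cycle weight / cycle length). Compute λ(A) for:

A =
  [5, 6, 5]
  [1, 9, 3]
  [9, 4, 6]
λ(A) = 10/3

Enumerate directed cycles and compute their means (weight / length). Sample:
  cycle 0 → 0: weight = 5, length = 1, mean = 5/1 ≈ 5.000
  cycle 1 → 1: weight = 9, length = 1, mean = 9/1 ≈ 9.000
  cycle 2 → 2: weight = 6, length = 1, mean = 6/1 ≈ 6.000
  cycle 0 → 1 → 0: weight = 7, length = 2, mean = 7/2 ≈ 3.500
  cycle 0 → 2 → 0: weight = 14, length = 2, mean = 14/2 ≈ 7.000
  cycle 1 → 0 → 1: weight = 7, length = 2, mean = 7/2 ≈ 3.500
Minimum mean = 3.333, attained e.g. along the cycle 0 → 2 → 1 → 0 with weight 10 and length 3. So λ(A) = 10/3 = 10/3.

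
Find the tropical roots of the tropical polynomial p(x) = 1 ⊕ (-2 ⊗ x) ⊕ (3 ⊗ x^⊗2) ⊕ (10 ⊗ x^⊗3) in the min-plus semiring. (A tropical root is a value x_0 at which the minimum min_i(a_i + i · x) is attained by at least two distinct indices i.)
Roots: {-7, -5, 3}

Each tropical root is a break point of the lower envelope of the lines y = a_i + i · x (there are 4 lines, with slopes 0, 1, ..., 3). Only the lines that attain the minimum somewhere contribute to roots; other lines are dominated. Here the surviving (envelope) indices are i = 3, i = 2, i = 1, i = 0.
Intersections between consecutive envelope lines give the roots: for adjacent envelope indices i < j the intersection is x = (a_i − a_j) / (j − i). Reading off the sorted break points: {-7, -5, 3}.
Verification: at each break x_0, at least two indices attain the minimum of min_i(a_i + i · x_0).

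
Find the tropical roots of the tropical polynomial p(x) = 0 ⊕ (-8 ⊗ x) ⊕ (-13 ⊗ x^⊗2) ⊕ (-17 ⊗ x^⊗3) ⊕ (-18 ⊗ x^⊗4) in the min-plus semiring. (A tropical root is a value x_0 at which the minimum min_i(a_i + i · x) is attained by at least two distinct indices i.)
Roots: {1, 4, 5, 8}

Each tropical root is a break point of the lower envelope of the lines y = a_i + i · x (there are 5 lines, with slopes 0, 1, ..., 4). Only the lines that attain the minimum somewhere contribute to roots; other lines are dominated. Here the surviving (envelope) indices are i = 4, i = 3, i = 2, i = 1, i = 0.
Intersections between consecutive envelope lines give the roots: for adjacent envelope indices i < j the intersection is x = (a_i − a_j) / (j − i). Reading off the sorted break points: {1, 4, 5, 8}.
Verification: at each break x_0, at least two indices attain the minimum of min_i(a_i + i · x_0).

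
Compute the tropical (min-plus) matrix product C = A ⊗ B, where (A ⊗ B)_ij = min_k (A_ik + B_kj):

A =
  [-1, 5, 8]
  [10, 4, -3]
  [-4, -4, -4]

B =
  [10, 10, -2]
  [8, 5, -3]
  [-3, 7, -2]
A ⊗ B =
  [5, 9, -3]
  [-6, 4, -5]
  [-7, 1, -7]

Apply the min-plus product entry-by-entry:
  C[0][0] = min over k of (A[0][0] + B[0][0] = -1 + 10 = 9, A[0][1] + B[1][0] = 5 + 8 = 13, A[0][2] + B[2][0] = 8 + -3 = 5) = 5 (attained at k = 2)
  C[0][1] = min over k of (A[0][0] + B[0][1] = -1 + 10 = 9, A[0][1] + B[1][1] = 5 + 5 = 10, A[0][2] + B[2][1] = 8 + 7 = 15) = 9 (attained at k = 0)
  C[0][2] = min over k of (A[0][0] + B[0][2] = -1 + -2 = -3, A[0][1] + B[1][2] = 5 + -3 = 2, A[0][2] + B[2][2] = 8 + -2 = 6) = -3 (attained at k = 0)
  C[1][0] = min over k of (A[1][0] + B[0][0] = 10 + 10 = 20, A[1][1] + B[1][0] = 4 + 8 = 12, A[1][2] + B[2][0] = -3 + -3 = -6) = -6 (attained at k = 2)
  C[1][1] = min over k of (A[1][0] + B[0][1] = 10 + 10 = 20, A[1][1] + B[1][1] = 4 + 5 = 9, A[1][2] + B[2][1] = -3 + 7 = 4) = 4 (attained at k = 2)
  C[1][2] = min over k of (A[1][0] + B[0][2] = 10 + -2 = 8, A[1][1] + B[1][2] = 4 + -3 = 1, A[1][2] + B[2][2] = -3 + -2 = -5) = -5 (attained at k = 2)
  C[2][0] = min over k of (A[2][0] + B[0][0] = -4 + 10 = 6, A[2][1] + B[1][0] = -4 + 8 = 4, A[2][2] + B[2][0] = -4 + -3 = -7) = -7 (attained at k = 2)
  C[2][1] = min over k of (A[2][0] + B[0][1] = -4 + 10 = 6, A[2][1] + B[1][1] = -4 + 5 = 1, A[2][2] + B[2][1] = -4 + 7 = 3) = 1 (attained at k = 1)
  C[2][2] = min over k of (A[2][0] + B[0][2] = -4 + -2 = -6, A[2][1] + B[1][2] = -4 + -3 = -7, A[2][2] + B[2][2] = -4 + -2 = -6) = -7 (attained at k = 1)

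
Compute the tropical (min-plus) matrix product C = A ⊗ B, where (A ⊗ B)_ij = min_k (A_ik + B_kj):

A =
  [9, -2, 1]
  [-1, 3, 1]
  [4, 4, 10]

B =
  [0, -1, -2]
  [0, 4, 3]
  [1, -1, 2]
A ⊗ B =
  [-2, 0, 1]
  [-1, -2, -3]
  [4, 3, 2]

Apply the min-plus product entry-by-entry:
  C[0][0] = min over k of (A[0][0] + B[0][0] = 9 + 0 = 9, A[0][1] + B[1][0] = -2 + 0 = -2, A[0][2] + B[2][0] = 1 + 1 = 2) = -2 (attained at k = 1)
  C[0][1] = min over k of (A[0][0] + B[0][1] = 9 + -1 = 8, A[0][1] + B[1][1] = -2 + 4 = 2, A[0][2] + B[2][1] = 1 + -1 = 0) = 0 (attained at k = 2)
  C[0][2] = min over k of (A[0][0] + B[0][2] = 9 + -2 = 7, A[0][1] + B[1][2] = -2 + 3 = 1, A[0][2] + B[2][2] = 1 + 2 = 3) = 1 (attained at k = 1)
  C[1][0] = min over k of (A[1][0] + B[0][0] = -1 + 0 = -1, A[1][1] + B[1][0] = 3 + 0 = 3, A[1][2] + B[2][0] = 1 + 1 = 2) = -1 (attained at k = 0)
  C[1][1] = min over k of (A[1][0] + B[0][1] = -1 + -1 = -2, A[1][1] + B[1][1] = 3 + 4 = 7, A[1][2] + B[2][1] = 1 + -1 = 0) = -2 (attained at k = 0)
  C[1][2] = min over k of (A[1][0] + B[0][2] = -1 + -2 = -3, A[1][1] + B[1][2] = 3 + 3 = 6, A[1][2] + B[2][2] = 1 + 2 = 3) = -3 (attained at k = 0)
  C[2][0] = min over k of (A[2][0] + B[0][0] = 4 + 0 = 4, A[2][1] + B[1][0] = 4 + 0 = 4, A[2][2] + B[2][0] = 10 + 1 = 11) = 4 (attained at k = 0)
  C[2][1] = min over k of (A[2][0] + B[0][1] = 4 + -1 = 3, A[2][1] + B[1][1] = 4 + 4 = 8, A[2][2] + B[2][1] = 10 + -1 = 9) = 3 (attained at k = 0)
  C[2][2] = min over k of (A[2][0] + B[0][2] = 4 + -2 = 2, A[2][1] + B[1][2] = 4 + 3 = 7, A[2][2] + B[2][2] = 10 + 2 = 12) = 2 (attained at k = 0)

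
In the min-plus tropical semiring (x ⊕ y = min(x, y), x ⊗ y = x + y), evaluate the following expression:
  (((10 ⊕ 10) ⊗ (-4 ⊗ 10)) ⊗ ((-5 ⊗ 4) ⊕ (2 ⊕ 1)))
(((10 ⊕ 10) ⊗ (-4 ⊗ 10)) ⊗ ((-5 ⊗ 4) ⊕ (2 ⊕ 1))) = 15

Expand innermost to outermost. Recall ⊕ takes the minimum of its arguments and ⊗ takes their sum. Working out the expression (((10 ⊕ 10) ⊗ (-4 ⊗ 10)) ⊗ ((-5 ⊗ 4) ⊕ (2 ⊕ 1))) gives 15.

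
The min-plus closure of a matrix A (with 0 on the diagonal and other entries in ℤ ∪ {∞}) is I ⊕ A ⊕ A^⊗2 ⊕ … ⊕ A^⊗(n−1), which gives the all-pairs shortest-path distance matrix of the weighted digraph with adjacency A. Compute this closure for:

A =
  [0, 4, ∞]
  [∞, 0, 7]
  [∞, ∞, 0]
Closure =
  [0, 4, 11]
  [∞, 0, 7]
  [∞, ∞, 0]

This is the Floyd-Warshall all-pairs shortest-path computation. For each intermediate vertex k = 0, 1, …, 2, update dist[i][j] ← min(dist[i][j], dist[i][k] + dist[k][j]). The final matrix gives, for each (i, j), the minimum total weight of any directed path from i to j (possibly empty when i = j).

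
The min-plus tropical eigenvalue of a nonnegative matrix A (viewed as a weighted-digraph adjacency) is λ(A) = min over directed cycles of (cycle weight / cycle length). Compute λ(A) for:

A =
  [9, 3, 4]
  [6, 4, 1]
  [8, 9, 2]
λ(A) = 2

Enumerate directed cycles and compute their means (weight / length). Sample:
  cycle 0 → 0: weight = 9, length = 1, mean = 9/1 ≈ 9.000
  cycle 1 → 1: weight = 4, length = 1, mean = 4/1 ≈ 4.000
  cycle 2 → 2: weight = 2, length = 1, mean = 2/1 ≈ 2.000
  cycle 0 → 1 → 0: weight = 9, length = 2, mean = 9/2 ≈ 4.500
  cycle 0 → 2 → 0: weight = 12, length = 2, mean = 12/2 ≈ 6.000
  cycle 1 → 0 → 1: weight = 9, length = 2, mean = 9/2 ≈ 4.500
Minimum mean = 2.000, attained e.g. along the cycle 2 → 2 with weight 2 and length 1. So λ(A) = 2/1 = 2.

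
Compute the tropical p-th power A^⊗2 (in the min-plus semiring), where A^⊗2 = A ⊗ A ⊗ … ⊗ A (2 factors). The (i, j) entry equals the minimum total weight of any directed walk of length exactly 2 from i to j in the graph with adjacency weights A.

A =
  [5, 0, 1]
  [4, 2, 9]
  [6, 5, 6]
A^⊗2 =
  [4, 2, 6]
  [6, 4, 5]
  [9, 6, 7]

Each entry (A^⊗2)_ij equals the minimum over all length-2 walks i = v_0 → v_1 → … → v_2 = j of Σ_t A[v_t][v_{t+1}]. For example, for (i, j) = (0, 2) we minimise over 3 possible intermediate vertex sequences; the minimum is 6, attained along the walk 0 → 0 → 2.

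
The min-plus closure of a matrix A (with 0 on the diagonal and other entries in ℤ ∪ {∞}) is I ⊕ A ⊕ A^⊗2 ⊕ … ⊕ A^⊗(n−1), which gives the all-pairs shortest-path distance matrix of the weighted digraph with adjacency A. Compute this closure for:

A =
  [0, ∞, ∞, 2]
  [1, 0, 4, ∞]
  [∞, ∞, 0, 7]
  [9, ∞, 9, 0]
Closure =
  [0, ∞, 11, 2]
  [1, 0, 4, 3]
  [16, ∞, 0, 7]
  [9, ∞, 9, 0]

This is the Floyd-Warshall all-pairs shortest-path computation. For each intermediate vertex k = 0, 1, …, 3, update dist[i][j] ← min(dist[i][j], dist[i][k] + dist[k][j]). The final matrix gives, for each (i, j), the minimum total weight of any directed path from i to j (possibly empty when i = j).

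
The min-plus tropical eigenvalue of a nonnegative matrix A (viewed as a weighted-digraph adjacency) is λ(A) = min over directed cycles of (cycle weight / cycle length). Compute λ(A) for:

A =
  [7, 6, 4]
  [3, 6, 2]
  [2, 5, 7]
λ(A) = 3

Enumerate directed cycles and compute their means (weight / length). Sample:
  cycle 0 → 0: weight = 7, length = 1, mean = 7/1 ≈ 7.000
  cycle 1 → 1: weight = 6, length = 1, mean = 6/1 ≈ 6.000
  cycle 2 → 2: weight = 7, length = 1, mean = 7/1 ≈ 7.000
  cycle 0 → 1 → 0: weight = 9, length = 2, mean = 9/2 ≈ 4.500
  cycle 0 → 2 → 0: weight = 6, length = 2, mean = 6/2 ≈ 3.000
  cycle 1 → 0 → 1: weight = 9, length = 2, mean = 9/2 ≈ 4.500
Minimum mean = 3.000, attained e.g. along the cycle 0 → 2 → 0 with weight 6 and length 2. So λ(A) = 6/2 = 3.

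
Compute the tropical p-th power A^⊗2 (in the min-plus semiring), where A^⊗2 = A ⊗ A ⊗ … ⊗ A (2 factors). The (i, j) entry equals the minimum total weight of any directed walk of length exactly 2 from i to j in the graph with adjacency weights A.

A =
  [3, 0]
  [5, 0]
A^⊗2 =
  [5, 0]
  [5, 0]

Each entry (A^⊗2)_ij equals the minimum over all length-2 walks i = v_0 → v_1 → … → v_2 = j of Σ_t A[v_t][v_{t+1}]. For example, for (i, j) = (0, 1) we minimise over 2 possible intermediate vertex sequences; the minimum is 0, attained along the walk 0 → 1 → 1.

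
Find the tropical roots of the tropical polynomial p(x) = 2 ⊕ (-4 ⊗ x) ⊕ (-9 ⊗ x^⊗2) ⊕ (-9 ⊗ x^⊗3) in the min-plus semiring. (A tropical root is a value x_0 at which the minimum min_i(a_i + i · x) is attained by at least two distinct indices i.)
Roots: {0, 5, 6}

Each tropical root is a break point of the lower envelope of the lines y = a_i + i · x (there are 4 lines, with slopes 0, 1, ..., 3). Only the lines that attain the minimum somewhere contribute to roots; other lines are dominated. Here the surviving (envelope) indices are i = 3, i = 2, i = 1, i = 0.
Intersections between consecutive envelope lines give the roots: for adjacent envelope indices i < j the intersection is x = (a_i − a_j) / (j − i). Reading off the sorted break points: {0, 5, 6}.
Verification: at each break x_0, at least two indices attain the minimum of min_i(a_i + i · x_0).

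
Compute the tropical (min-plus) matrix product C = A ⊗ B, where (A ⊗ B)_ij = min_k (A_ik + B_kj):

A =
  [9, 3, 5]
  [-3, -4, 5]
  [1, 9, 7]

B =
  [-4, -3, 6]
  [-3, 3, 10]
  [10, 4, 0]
A ⊗ B =
  [0, 6, 5]
  [-7, -6, 3]
  [-3, -2, 7]

Apply the min-plus product entry-by-entry:
  C[0][0] = min over k of (A[0][0] + B[0][0] = 9 + -4 = 5, A[0][1] + B[1][0] = 3 + -3 = 0, A[0][2] + B[2][0] = 5 + 10 = 15) = 0 (attained at k = 1)
  C[0][1] = min over k of (A[0][0] + B[0][1] = 9 + -3 = 6, A[0][1] + B[1][1] = 3 + 3 = 6, A[0][2] + B[2][1] = 5 + 4 = 9) = 6 (attained at k = 0)
  C[0][2] = min over k of (A[0][0] + B[0][2] = 9 + 6 = 15, A[0][1] + B[1][2] = 3 + 10 = 13, A[0][2] + B[2][2] = 5 + 0 = 5) = 5 (attained at k = 2)
  C[1][0] = min over k of (A[1][0] + B[0][0] = -3 + -4 = -7, A[1][1] + B[1][0] = -4 + -3 = -7, A[1][2] + B[2][0] = 5 + 10 = 15) = -7 (attained at k = 0)
  C[1][1] = min over k of (A[1][0] + B[0][1] = -3 + -3 = -6, A[1][1] + B[1][1] = -4 + 3 = -1, A[1][2] + B[2][1] = 5 + 4 = 9) = -6 (attained at k = 0)
  C[1][2] = min over k of (A[1][0] + B[0][2] = -3 + 6 = 3, A[1][1] + B[1][2] = -4 + 10 = 6, A[1][2] + B[2][2] = 5 + 0 = 5) = 3 (attained at k = 0)
  C[2][0] = min over k of (A[2][0] + B[0][0] = 1 + -4 = -3, A[2][1] + B[1][0] = 9 + -3 = 6, A[2][2] + B[2][0] = 7 + 10 = 17) = -3 (attained at k = 0)
  C[2][1] = min over k of (A[2][0] + B[0][1] = 1 + -3 = -2, A[2][1] + B[1][1] = 9 + 3 = 12, A[2][2] + B[2][1] = 7 + 4 = 11) = -2 (attained at k = 0)
  C[2][2] = min over k of (A[2][0] + B[0][2] = 1 + 6 = 7, A[2][1] + B[1][2] = 9 + 10 = 19, A[2][2] + B[2][2] = 7 + 0 = 7) = 7 (attained at k = 0)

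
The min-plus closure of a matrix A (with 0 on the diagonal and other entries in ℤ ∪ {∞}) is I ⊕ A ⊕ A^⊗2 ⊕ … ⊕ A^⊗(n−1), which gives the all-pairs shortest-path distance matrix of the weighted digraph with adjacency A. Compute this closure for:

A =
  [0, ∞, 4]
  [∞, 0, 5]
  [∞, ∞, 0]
Closure =
  [0, ∞, 4]
  [∞, 0, 5]
  [∞, ∞, 0]

This is the Floyd-Warshall all-pairs shortest-path computation. For each intermediate vertex k = 0, 1, …, 2, update dist[i][j] ← min(dist[i][j], dist[i][k] + dist[k][j]). The final matrix gives, for each (i, j), the minimum total weight of any directed path from i to j (possibly empty when i = j).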